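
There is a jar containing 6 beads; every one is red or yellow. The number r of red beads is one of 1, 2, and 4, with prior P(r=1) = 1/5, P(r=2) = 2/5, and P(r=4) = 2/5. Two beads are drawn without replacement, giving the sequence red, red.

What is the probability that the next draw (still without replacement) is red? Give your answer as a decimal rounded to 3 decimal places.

0.429

Compute the likelihood of the observed sequence for each case: P(data | r = 1) = (1/6)(0/5) = 0; P(data | r = 2) = (2/6)(1/5) = 1/15; P(data | r = 4) = (4/6)(3/5) = 2/5.
Multiplying each by its prior: 1/5 · 0 = 0, 2/5 · 1/15 = 2/75, 2/5 · 2/5 = 4/25; these sum to 14/75.
The posterior is then P(r = 1 | data) = 0, P(r = 2 | data) = 1/7, P(r = 4 | data) = 6/7.
Averaging over the posterior, P(red next | data) = (0)(1/7) + (1/2)(6/7) = 3/7.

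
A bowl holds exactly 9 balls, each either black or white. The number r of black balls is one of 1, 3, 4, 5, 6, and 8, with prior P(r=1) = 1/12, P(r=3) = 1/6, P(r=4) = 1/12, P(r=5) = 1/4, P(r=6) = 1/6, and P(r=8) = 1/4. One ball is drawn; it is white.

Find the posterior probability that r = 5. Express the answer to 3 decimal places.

Under each hypothesis, the probability of this draw is: P(data | r = 1) = (8/9) = 8/9; P(data | r = 3) = (6/9) = 2/3; P(data | r = 4) = (5/9) = 5/9; P(data | r = 5) = (4/9) = 4/9; P(data | r = 6) = (3/9) = 1/3; P(data | r = 8) = (1/9) = 1/9.
The prior-weighted likelihoods are 1/12 · 8/9 = 2/27, 1/6 · 2/3 = 1/9, 1/12 · 5/9 = 5/108, 1/4 · 4/9 = 1/9, 1/6 · 1/3 = 1/18, 1/4 · 1/9 = 1/36; summing to 23/54.
Therefore the posterior P(r = 5 | data) = (1/9) / (23/54) = 6/23.

0.261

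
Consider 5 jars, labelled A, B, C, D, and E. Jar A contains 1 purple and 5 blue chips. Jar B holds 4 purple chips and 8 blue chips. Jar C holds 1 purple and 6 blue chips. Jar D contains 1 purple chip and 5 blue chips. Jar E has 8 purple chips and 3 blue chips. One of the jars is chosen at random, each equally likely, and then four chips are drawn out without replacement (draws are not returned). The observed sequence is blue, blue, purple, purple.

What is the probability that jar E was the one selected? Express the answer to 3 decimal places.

Under each hypothesis, the probability of the observed sequence is: P(data | jar A) = (5/6)(4/5)(1/4)(0/3) = 0; P(data | jar B) = (8/12)(7/11)(4/10)(3/9) = 0.056566; P(data | jar C) = (6/7)(5/6)(1/5)(0/4) = 0; P(data | jar D) = (5/6)(4/5)(1/4)(0/3) = 0; P(data | jar E) = (3/11)(2/10)(8/9)(7/8) = 0.042424.
The prior-weighted likelihoods are 1/5 · 0 = 0, 1/5 · 0.056566 = 0.011313, 1/5 · 0 = 0, 1/5 · 0 = 0, 1/5 · 0.042424 = 0.0084848; with total 0.019798.
Therefore the posterior P(jar E | data) = (0.0084848) / (0.019798) = 0.42857.

0.429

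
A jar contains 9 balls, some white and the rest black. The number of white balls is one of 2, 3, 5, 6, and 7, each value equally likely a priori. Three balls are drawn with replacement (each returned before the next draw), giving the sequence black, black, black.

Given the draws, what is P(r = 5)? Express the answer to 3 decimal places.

For each hypothesis, P(data | H) works out to: P(data | r = 2) = (7/9)(7/9)(7/9) = 0.47051; P(data | r = 3) = (6/9)(6/9)(6/9) = 0.2963; P(data | r = 5) = (4/9)(4/9)(4/9) = 0.087791; P(data | r = 6) = (3/9)(3/9)(3/9) = 0.037037; P(data | r = 7) = (2/9)(2/9)(2/9) = 0.010974.
The prior-weighted likelihoods are 1/5 · 0.47051 = 0.094102, 1/5 · 0.2963 = 0.059259, 1/5 · 0.087791 = 0.017558, 1/5 · 0.037037 = 0.0074074, 1/5 · 0.010974 = 0.0021948; these sum to 0.18052.
So P(r = 5 | data) = (0.017558) / (0.18052) = 0.097264.

0.097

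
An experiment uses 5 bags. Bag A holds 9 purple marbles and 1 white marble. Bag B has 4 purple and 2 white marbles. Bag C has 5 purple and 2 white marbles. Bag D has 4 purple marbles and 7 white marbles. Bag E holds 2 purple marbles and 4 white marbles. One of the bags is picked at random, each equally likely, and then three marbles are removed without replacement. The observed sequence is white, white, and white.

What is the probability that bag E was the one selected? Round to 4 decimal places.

The likelihood of the observed sequence under each hypothesis: P(data | bag A) = (1/10)(0/9) = 0; P(data | bag B) = (2/6)(1/5)(0/4) = 0; P(data | bag C) = (2/7)(1/6)(0/5) = 0; P(data | bag D) = (7/11)(6/10)(5/9) = 7/33; P(data | bag E) = (4/6)(3/5)(2/4) = 1/5.
Multiplying each by its prior: 1/5 · 0 = 0, 1/5 · 0 = 0, 1/5 · 0 = 0, 1/5 · 7/33 = 7/165, 1/5 · 1/5 = 1/25; summing to 68/825.
So P(bag E | data) = (1/25) / (68/825) = 33/68.

0.4853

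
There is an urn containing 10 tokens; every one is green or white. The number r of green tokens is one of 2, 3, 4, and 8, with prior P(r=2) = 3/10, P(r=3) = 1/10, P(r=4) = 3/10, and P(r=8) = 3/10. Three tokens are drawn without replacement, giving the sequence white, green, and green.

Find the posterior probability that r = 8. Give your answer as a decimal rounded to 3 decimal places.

The likelihood of the observed sequence under each hypothesis: P(data | r = 2) = (8/10)(2/9)(1/8) = 0.022222; P(data | r = 3) = (7/10)(3/9)(2/8) = 0.058333; P(data | r = 4) = (6/10)(4/9)(3/8) = 0.1; P(data | r = 8) = (2/10)(8/9)(7/8) = 0.15556.
The prior-weighted likelihoods are 3/10 · 0.022222 = 0.0066667, 1/10 · 0.058333 = 0.0058333, 3/10 · 0.1 = 0.03, 3/10 · 0.15556 = 0.046667; summing to 0.089167.
By Bayes' rule, P(r = 8 | data) = (0.046667) / (0.089167) = 0.52336.

0.523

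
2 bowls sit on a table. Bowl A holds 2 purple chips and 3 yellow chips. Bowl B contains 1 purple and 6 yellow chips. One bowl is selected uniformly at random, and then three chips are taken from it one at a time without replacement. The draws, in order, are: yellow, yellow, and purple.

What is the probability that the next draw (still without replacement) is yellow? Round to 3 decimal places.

Under each hypothesis, the probability of the observed sequence is: P(data | bowl A) = (3/5)(2/4)(2/3) = 1/5; P(data | bowl B) = (6/7)(5/6)(1/5) = 1/7.
The prior-weighted likelihoods are 1/2 · 1/5 = 1/10, 1/2 · 1/7 = 1/14; summing to 6/35.
Dividing through by the total gives posterior P(bowl A | data) = 7/12, P(bowl B | data) = 5/12.
The predictive probability is P(yellow next | data) = (1/2)(7/12) + (1)(5/12) = 17/24.

0.708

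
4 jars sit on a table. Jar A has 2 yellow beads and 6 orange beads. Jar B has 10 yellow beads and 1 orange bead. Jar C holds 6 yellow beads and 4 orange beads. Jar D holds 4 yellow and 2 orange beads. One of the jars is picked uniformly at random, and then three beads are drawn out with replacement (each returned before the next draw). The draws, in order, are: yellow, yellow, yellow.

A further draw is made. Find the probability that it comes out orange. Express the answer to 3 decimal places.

0.207

Under each hypothesis, the probability of the observed sequence is: P(data | jar A) = (2/8)(2/8)(2/8) = 0.015625; P(data | jar B) = (10/11)(10/11)(10/11) = 0.75131; P(data | jar C) = (6/10)(6/10)(6/10) = 0.216; P(data | jar D) = (4/6)(4/6)(4/6) = 0.2963.
The prior-weighted likelihoods are 1/4 · 0.015625 = 0.0039062, 1/4 · 0.75131 = 0.18783, 1/4 · 0.216 = 0.054, 1/4 · 0.2963 = 0.074074; summing to 0.31981.
Normalising, the posterior is P(jar A | data) = 0.012214, P(jar B | data) = 0.58732, P(jar C | data) = 0.16885, P(jar D | data) = 0.23162.
So P(orange next | data) = Σ P(orange next | H) P(H | data) = (3/4)(0.012214) + (1/11)(0.58732) + (2/5)(0.16885) + (1/3)(0.23162) = 0.2073.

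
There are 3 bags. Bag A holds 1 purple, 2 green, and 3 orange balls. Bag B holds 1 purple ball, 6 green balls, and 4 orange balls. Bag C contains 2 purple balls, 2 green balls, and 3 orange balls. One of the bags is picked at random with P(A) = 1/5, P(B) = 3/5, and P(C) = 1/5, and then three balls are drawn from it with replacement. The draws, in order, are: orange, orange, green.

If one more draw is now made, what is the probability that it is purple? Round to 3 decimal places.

The likelihood of the observed sequence under each hypothesis: P(data | bag A) = (3/6)(3/6)(2/6) = 0.083333; P(data | bag B) = (4/11)(4/11)(6/11) = 0.072126; P(data | bag C) = (3/7)(3/7)(2/7) = 0.052478.
Weighting by the prior gives 1/5 · 0.083333 = 0.016667, 3/5 · 0.072126 = 0.043276, 1/5 · 0.052478 = 0.010496; with total 0.070438.
Dividing through by the total gives posterior P(bag A | data) = 0.23661, P(bag B | data) = 0.61438, P(bag C | data) = 0.14901.
The predictive probability is P(purple next | data) = (1/6)(0.23661) + (1/11)(0.61438) + (2/7)(0.14901) = 0.13786.

0.138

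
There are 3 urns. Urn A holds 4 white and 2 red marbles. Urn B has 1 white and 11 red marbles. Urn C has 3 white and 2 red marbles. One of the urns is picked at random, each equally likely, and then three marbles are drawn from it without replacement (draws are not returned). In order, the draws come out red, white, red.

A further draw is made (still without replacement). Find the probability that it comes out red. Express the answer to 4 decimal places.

Under each hypothesis, the probability of the observed sequence is: P(data | urn A) = (2/6)(4/5)(1/4) = 1/15; P(data | urn B) = (11/12)(1/11)(10/10) = 1/12; P(data | urn C) = (2/5)(3/4)(1/3) = 1/10.
Multiplying each by its prior: 1/3 · 1/15 = 1/45, 1/3 · 1/12 = 1/36, 1/3 · 1/10 = 1/30; these sum to 1/12.
Normalising, the posterior is P(urn A | data) = 4/15, P(urn B | data) = 1/3, P(urn C | data) = 2/5.
The predictive probability is P(red next | data) = (0)(4/15) + (1)(1/3) + (0)(2/5) = 1/3.

0.3333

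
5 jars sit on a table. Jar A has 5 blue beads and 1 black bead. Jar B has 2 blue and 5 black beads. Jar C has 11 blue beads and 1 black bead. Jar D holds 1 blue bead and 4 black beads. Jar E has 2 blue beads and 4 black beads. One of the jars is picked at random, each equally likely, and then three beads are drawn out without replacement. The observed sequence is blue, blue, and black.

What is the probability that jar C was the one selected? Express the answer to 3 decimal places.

0.229

For each hypothesis, P(data | H) works out to: P(data | jar A) = (5/6)(4/5)(1/4) = 1/6; P(data | jar B) = (2/7)(1/6)(5/5) = 1/21; P(data | jar C) = (11/12)(10/11)(1/10) = 1/12; P(data | jar D) = (1/5)(0/4) = 0; P(data | jar E) = (2/6)(1/5)(4/4) = 1/15.
Multiplying each by its prior: 1/5 · 1/6 = 1/30, 1/5 · 1/21 = 1/105, 1/5 · 1/12 = 1/60, 1/5 · 0 = 0, 1/5 · 1/15 = 1/75; summing to 51/700.
Hence P(jar C | data) = (1/60) / (51/700) = 35/153.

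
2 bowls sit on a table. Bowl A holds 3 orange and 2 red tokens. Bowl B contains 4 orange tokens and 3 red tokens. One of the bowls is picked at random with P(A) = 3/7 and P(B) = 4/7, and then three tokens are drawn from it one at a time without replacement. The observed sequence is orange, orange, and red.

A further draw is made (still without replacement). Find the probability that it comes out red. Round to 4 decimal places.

0.5000

The likelihood of the observed sequence under each hypothesis: P(data | bowl A) = (3/5)(2/4)(2/3) = 1/5; P(data | bowl B) = (4/7)(3/6)(3/5) = 6/35.
Multiplying each by its prior: 3/7 · 1/5 = 3/35, 4/7 · 6/35 = 24/245; summing to 9/49.
Dividing through by the total gives posterior P(bowl A | data) = 7/15, P(bowl B | data) = 8/15.
The predictive probability is P(red next | data) = (1/2)(7/15) + (1/2)(8/15) = 1/2.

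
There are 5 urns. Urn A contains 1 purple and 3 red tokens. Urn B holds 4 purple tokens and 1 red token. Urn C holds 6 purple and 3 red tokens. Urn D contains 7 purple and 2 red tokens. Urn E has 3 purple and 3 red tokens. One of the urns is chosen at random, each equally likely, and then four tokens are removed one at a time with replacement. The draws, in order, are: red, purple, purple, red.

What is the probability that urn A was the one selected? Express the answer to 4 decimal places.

0.1736

Compute the likelihood of the observed sequence for each case: P(data | urn A) = (3/4)(1/4)(1/4)(3/4) = 0.035156; P(data | urn B) = (1/5)(4/5)(4/5)(1/5) = 0.0256; P(data | urn C) = (3/9)(6/9)(6/9)(3/9) = 0.049383; P(data | urn D) = (2/9)(7/9)(7/9)(2/9) = 0.029873; P(data | urn E) = (3/6)(3/6)(3/6)(3/6) = 0.0625.
The prior-weighted likelihoods are 1/5 · 0.035156 = 0.0070313, 1/5 · 0.0256 = 0.00512, 1/5 · 0.049383 = 0.0098765, 1/5 · 0.029873 = 0.0059747, 1/5 · 0.0625 = 0.0125; these sum to 0.040502.
So P(urn A | data) = (0.0070313) / (0.040502) = 0.1736.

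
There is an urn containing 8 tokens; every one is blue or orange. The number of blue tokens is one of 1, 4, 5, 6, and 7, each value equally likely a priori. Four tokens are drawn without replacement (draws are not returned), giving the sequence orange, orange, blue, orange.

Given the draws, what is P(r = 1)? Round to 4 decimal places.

0.6250

Under each hypothesis, the probability of the observed sequence is: P(data | r = 1) = (7/8)(6/7)(1/6)(5/5) = 1/8; P(data | r = 4) = (4/8)(3/7)(4/6)(2/5) = 2/35; P(data | r = 5) = (3/8)(2/7)(5/6)(1/5) = 1/56; P(data | r = 6) = (2/8)(1/7)(6/6)(0/5) = 0; P(data | r = 7) = (1/8)(0/7) = 0.
The prior-weighted likelihoods are 1/5 · 1/8 = 1/40, 1/5 · 2/35 = 2/175, 1/5 · 1/56 = 1/280, 1/5 · 0 = 0, 1/5 · 0 = 0; with total 1/25.
Hence P(r = 1 | data) = (1/40) / (1/25) = 5/8.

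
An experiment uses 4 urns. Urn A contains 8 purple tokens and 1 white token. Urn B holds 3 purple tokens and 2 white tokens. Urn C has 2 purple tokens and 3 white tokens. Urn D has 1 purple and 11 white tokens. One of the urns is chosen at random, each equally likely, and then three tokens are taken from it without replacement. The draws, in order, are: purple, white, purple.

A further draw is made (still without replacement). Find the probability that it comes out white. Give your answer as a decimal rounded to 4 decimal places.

0.4865

For each hypothesis, P(data | H) works out to: P(data | urn A) = (8/9)(1/8)(7/7) = 1/9; P(data | urn B) = (3/5)(2/4)(2/3) = 1/5; P(data | urn C) = (2/5)(3/4)(1/3) = 1/10; P(data | urn D) = (1/12)(11/11)(0/10) = 0.
Weighting by the prior gives 1/4 · 1/9 = 1/36, 1/4 · 1/5 = 1/20, 1/4 · 1/10 = 1/40, 1/4 · 0 = 0; summing to 37/360.
Normalising, the posterior is P(urn A | data) = 10/37, P(urn B | data) = 18/37, P(urn C | data) = 9/37, P(urn D | data) = 0.
Averaging over the posterior, P(white next | data) = (0)(10/37) + (1/2)(18/37) + (1)(9/37) = 18/37.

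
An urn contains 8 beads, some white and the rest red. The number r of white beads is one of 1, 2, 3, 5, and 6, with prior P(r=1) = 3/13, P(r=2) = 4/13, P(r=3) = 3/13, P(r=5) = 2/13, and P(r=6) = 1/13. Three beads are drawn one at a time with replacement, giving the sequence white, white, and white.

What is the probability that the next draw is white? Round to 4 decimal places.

0.6134

The likelihood of the observed sequence under each hypothesis: P(data | r = 1) = (1/8)(1/8)(1/8) = 0.0019531; P(data | r = 2) = (2/8)(2/8)(2/8) = 0.015625; P(data | r = 3) = (3/8)(3/8)(3/8) = 0.052734; P(data | r = 5) = (5/8)(5/8)(5/8) = 0.24414; P(data | r = 6) = (6/8)(6/8)(6/8) = 0.42188.
Weighting by the prior gives 3/13 · 0.0019531 = 0.00045072, 4/13 · 0.015625 = 0.0048077, 3/13 · 0.052734 = 0.012169, 2/13 · 0.24414 = 0.03756, 1/13 · 0.42188 = 0.032452; these sum to 0.08744.
Dividing through by the total gives posterior P(r = 1 | data) = 0.0051546, P(r = 2 | data) = 0.054983, P(r = 3 | data) = 0.13918, P(r = 5 | data) = 0.42955, P(r = 6 | data) = 0.37113.
The predictive probability is P(white next | data) = (1/8)(0.0051546) + (1/4)(0.054983) + (3/8)(0.13918) + (5/8)(0.42955) + (3/4)(0.37113) = 0.6134.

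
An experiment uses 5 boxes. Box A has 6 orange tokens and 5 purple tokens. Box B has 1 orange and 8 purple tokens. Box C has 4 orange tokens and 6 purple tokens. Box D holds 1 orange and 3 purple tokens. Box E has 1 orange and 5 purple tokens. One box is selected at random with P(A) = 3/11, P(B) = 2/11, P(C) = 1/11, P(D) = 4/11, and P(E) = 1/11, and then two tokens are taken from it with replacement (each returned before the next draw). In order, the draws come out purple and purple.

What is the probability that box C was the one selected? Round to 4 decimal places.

For each hypothesis, P(data | H) works out to: P(data | box A) = (5/11)(5/11) = 0.20661; P(data | box B) = (8/9)(8/9) = 0.79012; P(data | box C) = (6/10)(6/10) = 0.36; P(data | box D) = (3/4)(3/4) = 0.5625; P(data | box E) = (5/6)(5/6) = 0.69444.
The prior-weighted likelihoods are 3/11 · 0.20661 = 0.056349, 2/11 · 0.79012 = 0.14366, 1/11 · 0.36 = 0.032727, 4/11 · 0.5625 = 0.20455, 1/11 · 0.69444 = 0.063131; with total 0.50041.
Therefore the posterior P(box C | data) = (0.032727) / (0.50041) = 0.065401.

0.0654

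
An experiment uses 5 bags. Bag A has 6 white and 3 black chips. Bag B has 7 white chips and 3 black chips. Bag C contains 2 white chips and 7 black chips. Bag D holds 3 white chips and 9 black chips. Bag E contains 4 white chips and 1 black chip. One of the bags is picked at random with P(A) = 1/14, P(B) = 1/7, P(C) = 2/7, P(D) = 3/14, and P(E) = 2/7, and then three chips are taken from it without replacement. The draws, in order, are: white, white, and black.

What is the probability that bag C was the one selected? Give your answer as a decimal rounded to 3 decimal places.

Compute the likelihood of the observed sequence for each case: P(data | bag A) = (6/9)(5/8)(3/7) = 0.17857; P(data | bag B) = (7/10)(6/9)(3/8) = 0.175; P(data | bag C) = (2/9)(1/8)(7/7) = 0.027778; P(data | bag D) = (3/12)(2/11)(9/10) = 0.040909; P(data | bag E) = (4/5)(3/4)(1/3) = 0.2.
Weighting by the prior gives 1/14 · 0.17857 = 0.012755, 1/7 · 0.175 = 0.025, 2/7 · 0.027778 = 0.0079365, 3/14 · 0.040909 = 0.0087662, 2/7 · 0.2 = 0.057143; these sum to 0.1116.
By Bayes' rule, P(bag C | data) = (0.0079365) / (0.1116) = 0.071115.

0.071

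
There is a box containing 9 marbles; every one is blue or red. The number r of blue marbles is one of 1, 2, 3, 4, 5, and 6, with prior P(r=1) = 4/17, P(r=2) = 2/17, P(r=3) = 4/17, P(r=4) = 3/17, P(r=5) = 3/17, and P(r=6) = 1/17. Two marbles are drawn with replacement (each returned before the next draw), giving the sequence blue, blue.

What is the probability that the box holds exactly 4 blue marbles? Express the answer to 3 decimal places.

The likelihood of the observed sequence under each hypothesis: P(data | r = 1) = (1/9)(1/9) = 0.012346; P(data | r = 2) = (2/9)(2/9) = 0.049383; P(data | r = 3) = (3/9)(3/9) = 0.11111; P(data | r = 4) = (4/9)(4/9) = 0.19753; P(data | r = 5) = (5/9)(5/9) = 0.30864; P(data | r = 6) = (6/9)(6/9) = 0.44444.
The prior-weighted likelihoods are 4/17 · 0.012346 = 0.0029049, 2/17 · 0.049383 = 0.0058097, 4/17 · 0.11111 = 0.026144, 3/17 · 0.19753 = 0.034858, 3/17 · 0.30864 = 0.054466, 1/17 · 0.44444 = 0.026144; these sum to 0.15033.
Hence P(r = 4 | data) = (0.034858) / (0.15033) = 0.23188.

0.232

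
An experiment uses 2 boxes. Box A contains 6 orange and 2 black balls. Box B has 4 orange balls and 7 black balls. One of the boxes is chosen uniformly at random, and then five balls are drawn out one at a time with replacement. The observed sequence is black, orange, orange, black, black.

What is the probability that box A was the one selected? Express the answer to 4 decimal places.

Under each hypothesis, the probability of the observed sequence is: P(data | box A) = (2/8)(6/8)(6/8)(2/8)(2/8) = 0.0087891; P(data | box B) = (7/11)(4/11)(4/11)(7/11)(7/11) = 0.034076.
The prior-weighted likelihoods are 1/2 · 0.0087891 = 0.0043945, 1/2 · 0.034076 = 0.017038; these sum to 0.021433.
Hence P(box A | data) = (0.0043945) / (0.021433) = 0.20504.

0.2050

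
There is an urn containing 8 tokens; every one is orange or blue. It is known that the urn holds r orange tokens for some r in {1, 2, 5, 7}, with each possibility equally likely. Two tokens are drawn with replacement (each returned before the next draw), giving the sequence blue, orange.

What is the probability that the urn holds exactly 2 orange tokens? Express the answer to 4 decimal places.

0.2927

For each hypothesis, P(data | H) works out to: P(data | r = 1) = (7/8)(1/8) = 7/64; P(data | r = 2) = (6/8)(2/8) = 3/16; P(data | r = 5) = (3/8)(5/8) = 15/64; P(data | r = 7) = (1/8)(7/8) = 7/64.
Weighting by the prior gives 1/4 · 7/64 = 7/256, 1/4 · 3/16 = 3/64, 1/4 · 15/64 = 15/256, 1/4 · 7/64 = 7/256; with total 41/256.
Hence P(r = 2 | data) = (3/64) / (41/256) = 12/41.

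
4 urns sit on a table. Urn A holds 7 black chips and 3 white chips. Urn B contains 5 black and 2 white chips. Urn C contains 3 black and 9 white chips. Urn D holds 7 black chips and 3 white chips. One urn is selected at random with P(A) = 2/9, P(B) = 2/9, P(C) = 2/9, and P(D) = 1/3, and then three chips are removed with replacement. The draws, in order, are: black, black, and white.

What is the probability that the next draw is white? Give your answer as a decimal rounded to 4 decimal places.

Compute the likelihood of the observed sequence for each case: P(data | urn A) = (7/10)(7/10)(3/10) = 0.147; P(data | urn B) = (5/7)(5/7)(2/7) = 0.14577; P(data | urn C) = (3/12)(3/12)(9/12) = 0.046875; P(data | urn D) = (7/10)(7/10)(3/10) = 0.147.
The prior-weighted likelihoods are 2/9 · 0.147 = 0.032667, 2/9 · 0.14577 = 0.032394, 2/9 · 0.046875 = 0.010417, 1/3 · 0.147 = 0.049; these sum to 0.12448.
Dividing through by the total gives posterior P(urn A | data) = 0.26243, P(urn B | data) = 0.26024, P(urn C | data) = 0.083683, P(urn D | data) = 0.39365.
So P(white next | data) = Σ P(white next | H) P(H | data) = (3/10)(0.26243) + (2/7)(0.26024) + (3/4)(0.083683) + (3/10)(0.39365) = 0.33394.

0.3339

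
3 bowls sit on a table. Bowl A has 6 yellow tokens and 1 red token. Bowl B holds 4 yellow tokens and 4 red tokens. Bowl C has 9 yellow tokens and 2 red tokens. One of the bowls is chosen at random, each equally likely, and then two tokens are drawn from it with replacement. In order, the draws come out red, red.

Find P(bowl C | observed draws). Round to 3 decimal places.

Compute the likelihood of the observed sequence for each case: P(data | bowl A) = (1/7)(1/7) = 0.020408; P(data | bowl B) = (4/8)(4/8) = 0.25; P(data | bowl C) = (2/11)(2/11) = 0.033058.
The prior-weighted likelihoods are 1/3 · 0.020408 = 0.0068027, 1/3 · 0.25 = 0.083333, 1/3 · 0.033058 = 0.011019; with total 0.10116.
By Bayes' rule, P(bowl C | data) = (0.011019) / (0.10116) = 0.10893.

0.109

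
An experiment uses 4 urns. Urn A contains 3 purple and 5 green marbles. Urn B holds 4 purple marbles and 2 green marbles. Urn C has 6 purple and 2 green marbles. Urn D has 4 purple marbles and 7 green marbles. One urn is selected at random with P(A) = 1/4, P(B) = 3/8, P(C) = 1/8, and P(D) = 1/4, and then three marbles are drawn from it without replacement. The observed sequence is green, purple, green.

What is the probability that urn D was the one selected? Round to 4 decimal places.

The likelihood of the observed sequence under each hypothesis: P(data | urn A) = (5/8)(3/7)(4/6) = 0.17857; P(data | urn B) = (2/6)(4/5)(1/4) = 0.066667; P(data | urn C) = (2/8)(6/7)(1/6) = 0.035714; P(data | urn D) = (7/11)(4/10)(6/9) = 0.1697.
Weighting by the prior gives 1/4 · 0.17857 = 0.044643, 3/8 · 0.066667 = 0.025, 1/8 · 0.035714 = 0.0044643, 1/4 · 0.1697 = 0.042424; summing to 0.11653.
By Bayes' rule, P(urn D | data) = (0.042424) / (0.11653) = 0.36406.

0.3641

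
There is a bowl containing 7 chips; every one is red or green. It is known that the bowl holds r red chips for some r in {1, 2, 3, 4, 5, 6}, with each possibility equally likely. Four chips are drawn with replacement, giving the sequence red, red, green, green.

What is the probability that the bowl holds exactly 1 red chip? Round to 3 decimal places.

0.064

The likelihood of the observed sequence under each hypothesis: P(data | r = 1) = (1/7)(1/7)(6/7)(6/7) = 0.014994; P(data | r = 2) = (2/7)(2/7)(5/7)(5/7) = 0.041649; P(data | r = 3) = (3/7)(3/7)(4/7)(4/7) = 0.059975; P(data | r = 4) = (4/7)(4/7)(3/7)(3/7) = 0.059975; P(data | r = 5) = (5/7)(5/7)(2/7)(2/7) = 0.041649; P(data | r = 6) = (6/7)(6/7)(1/7)(1/7) = 0.014994.
The prior-weighted likelihoods are 1/6 · 0.014994 = 0.002499, 1/6 · 0.041649 = 0.0069416, 1/6 · 0.059975 = 0.0099958, 1/6 · 0.059975 = 0.0099958, 1/6 · 0.041649 = 0.0069416, 1/6 · 0.014994 = 0.002499; with total 0.038873.
Therefore the posterior P(r = 1 | data) = (0.002499) / (0.038873) = 0.064286.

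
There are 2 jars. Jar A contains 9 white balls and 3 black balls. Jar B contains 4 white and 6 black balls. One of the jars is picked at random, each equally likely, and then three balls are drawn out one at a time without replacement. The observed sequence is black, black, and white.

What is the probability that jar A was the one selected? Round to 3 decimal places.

0.197

Under each hypothesis, the probability of the observed sequence is: P(data | jar A) = (3/12)(2/11)(9/10) = 0.040909; P(data | jar B) = (6/10)(5/9)(4/8) = 0.16667.
Multiplying each by its prior: 1/2 · 0.040909 = 0.020455, 1/2 · 0.16667 = 0.083333; with total 0.10379.
Hence P(jar A | data) = (0.020455) / (0.10379) = 0.19708.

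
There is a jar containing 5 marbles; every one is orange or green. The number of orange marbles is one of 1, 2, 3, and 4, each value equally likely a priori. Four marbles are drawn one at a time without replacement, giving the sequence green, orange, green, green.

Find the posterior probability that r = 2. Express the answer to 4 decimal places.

For each hypothesis, P(data | H) works out to: P(data | r = 1) = (4/5)(1/4)(3/3)(2/2) = 1/5; P(data | r = 2) = (3/5)(2/4)(2/3)(1/2) = 1/10; P(data | r = 3) = (2/5)(3/4)(1/3)(0/2) = 0; P(data | r = 4) = (1/5)(4/4)(0/3) = 0.
Multiplying each by its prior: 1/4 · 1/5 = 1/20, 1/4 · 1/10 = 1/40, 1/4 · 0 = 0, 1/4 · 0 = 0; these sum to 3/40.
By Bayes' rule, P(r = 2 | data) = (1/40) / (3/40) = 1/3.

0.3333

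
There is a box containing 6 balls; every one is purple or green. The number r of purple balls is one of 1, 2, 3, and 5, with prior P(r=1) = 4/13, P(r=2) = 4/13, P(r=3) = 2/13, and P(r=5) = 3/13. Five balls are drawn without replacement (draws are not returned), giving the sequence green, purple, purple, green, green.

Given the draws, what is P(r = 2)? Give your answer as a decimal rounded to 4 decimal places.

0.7273

Under each hypothesis, the probability of the observed sequence is: P(data | r = 1) = (5/6)(1/5)(0/4) = 0; P(data | r = 2) = (4/6)(2/5)(1/4)(3/3)(2/2) = 1/15; P(data | r = 3) = (3/6)(3/5)(2/4)(2/3)(1/2) = 1/20; P(data | r = 5) = (1/6)(5/5)(4/4)(0/3) = 0.
Multiplying each by its prior: 4/13 · 0 = 0, 4/13 · 1/15 = 4/195, 2/13 · 1/20 = 1/130, 3/13 · 0 = 0; with total 11/390.
By Bayes' rule, P(r = 2 | data) = (4/195) / (11/390) = 8/11.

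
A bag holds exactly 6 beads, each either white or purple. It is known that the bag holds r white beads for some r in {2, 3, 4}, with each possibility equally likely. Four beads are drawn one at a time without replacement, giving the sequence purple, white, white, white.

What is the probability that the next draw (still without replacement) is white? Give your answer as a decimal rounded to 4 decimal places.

0.3636

The likelihood of the observed sequence under each hypothesis: P(data | r = 2) = (4/6)(2/5)(1/4)(0/3) = 0; P(data | r = 3) = (3/6)(3/5)(2/4)(1/3) = 1/20; P(data | r = 4) = (2/6)(4/5)(3/4)(2/3) = 2/15.
The prior-weighted likelihoods are 1/3 · 0 = 0, 1/3 · 1/20 = 1/60, 1/3 · 2/15 = 2/45; these sum to 11/180.
Dividing through by the total gives posterior P(r = 2 | data) = 0, P(r = 3 | data) = 3/11, P(r = 4 | data) = 8/11.
Averaging over the posterior, P(white next | data) = (0)(3/11) + (1/2)(8/11) = 4/11.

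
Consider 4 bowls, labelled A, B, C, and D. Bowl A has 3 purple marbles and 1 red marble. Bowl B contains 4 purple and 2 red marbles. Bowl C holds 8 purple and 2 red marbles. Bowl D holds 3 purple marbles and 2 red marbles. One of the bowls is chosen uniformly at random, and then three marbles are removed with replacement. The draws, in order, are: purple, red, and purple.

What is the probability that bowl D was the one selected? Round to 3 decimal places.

0.257

The likelihood of the observed sequence under each hypothesis: P(data | bowl A) = (3/4)(1/4)(3/4) = 0.14062; P(data | bowl B) = (4/6)(2/6)(4/6) = 0.14815; P(data | bowl C) = (8/10)(2/10)(8/10) = 0.128; P(data | bowl D) = (3/5)(2/5)(3/5) = 0.144.
Weighting by the prior gives 1/4 · 0.14062 = 0.035156, 1/4 · 0.14815 = 0.037037, 1/4 · 0.128 = 0.032, 1/4 · 0.144 = 0.036; summing to 0.14019.
Hence P(bowl D | data) = (0.036) / (0.14019) = 0.25679.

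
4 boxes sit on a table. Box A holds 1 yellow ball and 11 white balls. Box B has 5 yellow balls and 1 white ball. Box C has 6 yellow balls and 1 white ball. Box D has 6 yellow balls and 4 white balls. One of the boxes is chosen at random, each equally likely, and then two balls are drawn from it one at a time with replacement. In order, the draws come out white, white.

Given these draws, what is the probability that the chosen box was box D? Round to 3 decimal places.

Compute the likelihood of the observed sequence for each case: P(data | box A) = (11/12)(11/12) = 0.84028; P(data | box B) = (1/6)(1/6) = 0.027778; P(data | box C) = (1/7)(1/7) = 0.020408; P(data | box D) = (4/10)(4/10) = 0.16.
The prior-weighted likelihoods are 1/4 · 0.84028 = 0.21007, 1/4 · 0.027778 = 0.0069444, 1/4 · 0.020408 = 0.005102, 1/4 · 0.16 = 0.04; with total 0.26212.
By Bayes' rule, P(box D | data) = (0.04) / (0.26212) = 0.1526.

0.153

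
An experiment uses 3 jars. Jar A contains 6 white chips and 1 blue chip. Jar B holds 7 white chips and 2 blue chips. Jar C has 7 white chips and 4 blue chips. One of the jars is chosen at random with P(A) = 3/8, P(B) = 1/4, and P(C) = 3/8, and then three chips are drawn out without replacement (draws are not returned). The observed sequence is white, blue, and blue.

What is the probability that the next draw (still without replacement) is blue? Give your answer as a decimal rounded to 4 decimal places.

0.2052

Under each hypothesis, the probability of the observed sequence is: P(data | jar A) = (6/7)(1/6)(0/5) = 0; P(data | jar B) = (7/9)(2/8)(1/7) = 0.027778; P(data | jar C) = (7/11)(4/10)(3/9) = 0.084848.
Weighting by the prior gives 3/8 · 0 = 0, 1/4 · 0.027778 = 0.0069444, 3/8 · 0.084848 = 0.031818; with total 0.038763.
Dividing through by the total gives posterior P(jar A | data) = 0, P(jar B | data) = 0.17915, P(jar C | data) = 0.82085.
So P(blue next | data) = Σ P(blue next | H) P(H | data) = (0)(0.17915) + (1/4)(0.82085) = 0.20521.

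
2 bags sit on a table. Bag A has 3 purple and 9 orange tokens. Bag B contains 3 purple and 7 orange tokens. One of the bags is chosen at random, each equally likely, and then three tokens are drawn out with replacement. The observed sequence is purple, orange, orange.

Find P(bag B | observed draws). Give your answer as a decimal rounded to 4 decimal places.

0.5111

Under each hypothesis, the probability of the observed sequence is: P(data | bag A) = (3/12)(9/12)(9/12) = 0.14062; P(data | bag B) = (3/10)(7/10)(7/10) = 0.147.
The prior-weighted likelihoods are 1/2 · 0.14062 = 0.070312, 1/2 · 0.147 = 0.0735; these sum to 0.14381.
So P(bag B | data) = (0.0735) / (0.14381) = 0.51108.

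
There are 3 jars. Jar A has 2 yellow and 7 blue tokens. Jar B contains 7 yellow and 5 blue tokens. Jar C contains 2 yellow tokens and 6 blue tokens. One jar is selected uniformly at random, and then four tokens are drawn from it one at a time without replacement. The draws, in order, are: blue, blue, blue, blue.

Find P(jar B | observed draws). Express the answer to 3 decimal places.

For each hypothesis, P(data | H) works out to: P(data | jar A) = (7/9)(6/8)(5/7)(4/6) = 5/18; P(data | jar B) = (5/12)(4/11)(3/10)(2/9) = 1/99; P(data | jar C) = (6/8)(5/7)(4/6)(3/5) = 3/14.
Multiplying each by its prior: 1/3 · 5/18 = 5/54, 1/3 · 1/99 = 1/297, 1/3 · 3/14 = 1/14; summing to 116/693.
Therefore the posterior P(jar B | data) = (1/297) / (116/693) = 7/348.

0.020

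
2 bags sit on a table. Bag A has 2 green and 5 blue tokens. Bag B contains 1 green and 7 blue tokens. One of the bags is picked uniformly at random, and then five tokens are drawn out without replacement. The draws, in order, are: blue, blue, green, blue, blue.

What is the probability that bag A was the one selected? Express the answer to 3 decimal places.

0.432

The likelihood of the observed sequence under each hypothesis: P(data | bag A) = (5/7)(4/6)(2/5)(3/4)(2/3) = 2/21; P(data | bag B) = (7/8)(6/7)(1/6)(5/5)(4/4) = 1/8.
Multiplying each by its prior: 1/2 · 2/21 = 1/21, 1/2 · 1/8 = 1/16; these sum to 37/336.
Hence P(bag A | data) = (1/21) / (37/336) = 16/37.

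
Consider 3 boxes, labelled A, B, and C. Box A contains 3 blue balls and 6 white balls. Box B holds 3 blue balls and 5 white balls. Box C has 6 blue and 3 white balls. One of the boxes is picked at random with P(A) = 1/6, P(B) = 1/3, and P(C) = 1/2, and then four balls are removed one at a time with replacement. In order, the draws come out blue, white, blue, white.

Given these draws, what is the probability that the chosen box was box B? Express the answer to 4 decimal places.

0.3574

Under each hypothesis, the probability of the observed sequence is: P(data | box A) = (3/9)(6/9)(3/9)(6/9) = 0.049383; P(data | box B) = (3/8)(5/8)(3/8)(5/8) = 0.054932; P(data | box C) = (6/9)(3/9)(6/9)(3/9) = 0.049383.
The prior-weighted likelihoods are 1/6 · 0.049383 = 0.0082305, 1/3 · 0.054932 = 0.018311, 1/2 · 0.049383 = 0.024691; these sum to 0.051232.
So P(box B | data) = (0.018311) / (0.051232) = 0.3574.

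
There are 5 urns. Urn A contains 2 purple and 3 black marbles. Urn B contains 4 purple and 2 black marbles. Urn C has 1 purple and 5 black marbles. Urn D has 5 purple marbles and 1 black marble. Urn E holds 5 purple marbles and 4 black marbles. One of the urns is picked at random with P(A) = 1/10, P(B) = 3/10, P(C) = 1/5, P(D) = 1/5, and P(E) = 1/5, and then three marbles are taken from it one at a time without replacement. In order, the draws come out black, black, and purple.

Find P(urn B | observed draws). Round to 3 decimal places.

Compute the likelihood of the observed sequence for each case: P(data | urn A) = (3/5)(2/4)(2/3) = 1/5; P(data | urn B) = (2/6)(1/5)(4/4) = 1/15; P(data | urn C) = (5/6)(4/5)(1/4) = 1/6; P(data | urn D) = (1/6)(0/5) = 0; P(data | urn E) = (4/9)(3/8)(5/7) = 5/42.
Weighting by the prior gives 1/10 · 1/5 = 1/50, 3/10 · 1/15 = 1/50, 1/5 · 1/6 = 1/30, 1/5 · 0 = 0, 1/5 · 5/42 = 1/42; with total 17/175.
By Bayes' rule, P(urn B | data) = (1/50) / (17/175) = 7/34.

0.206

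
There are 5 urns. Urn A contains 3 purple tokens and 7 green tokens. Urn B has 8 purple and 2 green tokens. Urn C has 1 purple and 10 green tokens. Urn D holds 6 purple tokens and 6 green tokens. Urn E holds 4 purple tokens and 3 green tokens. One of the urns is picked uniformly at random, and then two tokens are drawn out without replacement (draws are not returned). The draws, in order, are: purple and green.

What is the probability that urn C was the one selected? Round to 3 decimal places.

The likelihood of the observed sequence under each hypothesis: P(data | urn A) = (3/10)(7/9) = 0.23333; P(data | urn B) = (8/10)(2/9) = 0.17778; P(data | urn C) = (1/11)(10/10) = 0.090909; P(data | urn D) = (6/12)(6/11) = 0.27273; P(data | urn E) = (4/7)(3/6) = 0.28571.
Multiplying each by its prior: 1/5 · 0.23333 = 0.046667, 1/5 · 0.17778 = 0.035556, 1/5 · 0.090909 = 0.018182, 1/5 · 0.27273 = 0.054545, 1/5 · 0.28571 = 0.057143; these sum to 0.21209.
Therefore the posterior P(urn C | data) = (0.018182) / (0.21209) = 0.085726.

0.086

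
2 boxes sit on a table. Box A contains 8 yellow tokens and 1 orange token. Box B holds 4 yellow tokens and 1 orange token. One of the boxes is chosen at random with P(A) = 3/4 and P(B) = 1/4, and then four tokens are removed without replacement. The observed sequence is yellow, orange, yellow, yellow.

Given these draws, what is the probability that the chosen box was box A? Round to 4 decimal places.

0.6250

The likelihood of the observed sequence under each hypothesis: P(data | box A) = (8/9)(1/8)(7/7)(6/6) = 1/9; P(data | box B) = (4/5)(1/4)(3/3)(2/2) = 1/5.
Weighting by the prior gives 3/4 · 1/9 = 1/12, 1/4 · 1/5 = 1/20; summing to 2/15.
By Bayes' rule, P(box A | data) = (1/12) / (2/15) = 5/8.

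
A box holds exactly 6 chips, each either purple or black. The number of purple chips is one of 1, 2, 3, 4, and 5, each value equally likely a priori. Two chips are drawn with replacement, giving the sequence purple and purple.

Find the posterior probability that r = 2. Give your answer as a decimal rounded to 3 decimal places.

The likelihood of the observed sequence under each hypothesis: P(data | r = 1) = (1/6)(1/6) = 1/36; P(data | r = 2) = (2/6)(2/6) = 1/9; P(data | r = 3) = (3/6)(3/6) = 1/4; P(data | r = 4) = (4/6)(4/6) = 4/9; P(data | r = 5) = (5/6)(5/6) = 25/36.
The prior-weighted likelihoods are 1/5 · 1/36 = 1/180, 1/5 · 1/9 = 1/45, 1/5 · 1/4 = 1/20, 1/5 · 4/9 = 4/45, 1/5 · 25/36 = 5/36; summing to 11/36.
Therefore the posterior P(r = 2 | data) = (1/45) / (11/36) = 4/55.

0.073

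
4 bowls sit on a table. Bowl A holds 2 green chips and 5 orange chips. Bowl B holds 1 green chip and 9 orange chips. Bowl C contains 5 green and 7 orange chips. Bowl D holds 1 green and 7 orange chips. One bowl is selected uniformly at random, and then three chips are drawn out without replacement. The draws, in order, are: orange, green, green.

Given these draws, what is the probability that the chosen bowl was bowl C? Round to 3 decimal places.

0.690

Under each hypothesis, the probability of the observed sequence is: P(data | bowl A) = (5/7)(2/6)(1/5) = 0.047619; P(data | bowl B) = (9/10)(1/9)(0/8) = 0; P(data | bowl C) = (7/12)(5/11)(4/10) = 0.10606; P(data | bowl D) = (7/8)(1/7)(0/6) = 0.
Multiplying each by its prior: 1/4 · 0.047619 = 0.011905, 1/4 · 0 = 0, 1/4 · 0.10606 = 0.026515, 1/4 · 0 = 0; with total 0.03842.
Therefore the posterior P(bowl C | data) = (0.026515) / (0.03842) = 0.69014.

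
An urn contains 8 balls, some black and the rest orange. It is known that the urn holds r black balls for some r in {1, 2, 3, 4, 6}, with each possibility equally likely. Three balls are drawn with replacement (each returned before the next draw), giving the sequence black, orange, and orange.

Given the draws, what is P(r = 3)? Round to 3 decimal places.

0.264

For each hypothesis, P(data | H) works out to: P(data | r = 1) = (1/8)(7/8)(7/8) = 0.095703; P(data | r = 2) = (2/8)(6/8)(6/8) = 0.14062; P(data | r = 3) = (3/8)(5/8)(5/8) = 0.14648; P(data | r = 4) = (4/8)(4/8)(4/8) = 0.125; P(data | r = 6) = (6/8)(2/8)(2/8) = 0.046875.
Multiplying each by its prior: 1/5 · 0.095703 = 0.019141, 1/5 · 0.14062 = 0.028125, 1/5 · 0.14648 = 0.029297, 1/5 · 0.125 = 0.025, 1/5 · 0.046875 = 0.009375; summing to 0.11094.
So P(r = 3 | data) = (0.029297) / (0.11094) = 0.26408.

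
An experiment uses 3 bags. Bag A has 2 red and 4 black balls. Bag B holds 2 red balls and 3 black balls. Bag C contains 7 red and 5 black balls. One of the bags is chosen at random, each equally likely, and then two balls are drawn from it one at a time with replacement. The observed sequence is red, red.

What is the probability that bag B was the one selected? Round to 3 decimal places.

0.262

Compute the likelihood of the observed sequence for each case: P(data | bag A) = (2/6)(2/6) = 0.11111; P(data | bag B) = (2/5)(2/5) = 0.16; P(data | bag C) = (7/12)(7/12) = 0.34028.
The prior-weighted likelihoods are 1/3 · 0.11111 = 0.037037, 1/3 · 0.16 = 0.053333, 1/3 · 0.34028 = 0.11343; with total 0.2038.
Hence P(bag B | data) = (0.053333) / (0.2038) = 0.2617.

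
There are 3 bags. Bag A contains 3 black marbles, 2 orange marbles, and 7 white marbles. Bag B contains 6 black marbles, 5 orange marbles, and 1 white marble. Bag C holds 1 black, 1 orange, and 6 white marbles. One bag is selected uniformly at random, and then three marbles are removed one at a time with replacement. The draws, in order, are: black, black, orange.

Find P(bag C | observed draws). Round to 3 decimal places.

Compute the likelihood of the observed sequence for each case: P(data | bag A) = (3/12)(3/12)(2/12) = 0.010417; P(data | bag B) = (6/12)(6/12)(5/12) = 0.10417; P(data | bag C) = (1/8)(1/8)(1/8) = 0.0019531.
Multiplying each by its prior: 1/3 · 0.010417 = 0.0034722, 1/3 · 0.10417 = 0.034722, 1/3 · 0.0019531 = 0.00065104; summing to 0.038845.
By Bayes' rule, P(bag C | data) = (0.00065104) / (0.038845) = 0.01676.

0.017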